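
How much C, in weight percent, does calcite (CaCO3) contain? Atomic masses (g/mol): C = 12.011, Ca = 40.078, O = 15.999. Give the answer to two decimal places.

12.00 weight percent

Molar mass of CaCO3: 1×40.078 + 1×12.011 + 3×15.999 = 100.086 g/mol.
Mass of C per formula unit: 1 × 12.011 = 12.011 g.
Weight fraction C = 12.011 / 100.086 = 0.1200.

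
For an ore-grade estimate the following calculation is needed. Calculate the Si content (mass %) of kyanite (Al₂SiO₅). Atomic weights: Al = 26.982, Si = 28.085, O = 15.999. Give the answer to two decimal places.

17.33 mass %

Molar mass of Al₂SiO₅: 2·26.982 + 1·28.085 + 5·15.999 = 162.044 g/mol.
Mass of Si per formula unit: 1 × 28.085 = 28.085 g.
Weight fraction Si = 28.085 / 162.044 = 0.1733.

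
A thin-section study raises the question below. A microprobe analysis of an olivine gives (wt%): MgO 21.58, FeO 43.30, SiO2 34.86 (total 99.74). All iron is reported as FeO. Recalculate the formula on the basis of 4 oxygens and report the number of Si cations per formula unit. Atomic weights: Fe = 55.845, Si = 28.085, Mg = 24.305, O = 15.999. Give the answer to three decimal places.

1.010 Si apfu

21.58 wt% MgO ÷ 40.304 g/mol = 0.53543 mol, giving 0.53543 Mg and 0.53543 O.
43.30 wt% FeO ÷ 71.844 g/mol = 0.60269 mol, giving 0.60269 Fe and 0.60269 O.
34.86 wt% SiO2 ÷ 60.083 g/mol = 0.58020 mol, giving 0.58020 Si and 1.16040 O.
Oxygen sums to 2.29852; scaling by 4/2.29852 = 1.74025 puts the formula on 4 O.
Si: 0.58020 × 1.74025 = 1.010 atoms per formula unit.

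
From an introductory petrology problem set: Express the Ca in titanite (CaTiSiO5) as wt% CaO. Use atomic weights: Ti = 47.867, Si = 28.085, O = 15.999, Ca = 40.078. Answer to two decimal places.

28.61 wt%

M(CaTiSiO5) = 196.025 g/mol; M(CaO) = 56.077 g/mol.
Moles CaO per formula unit = 1 Ca ÷ 1 = 1.0000.
CaO fraction = (1.0000 × 56.077) / 196.025 = 56.077/196.025 = 0.2861.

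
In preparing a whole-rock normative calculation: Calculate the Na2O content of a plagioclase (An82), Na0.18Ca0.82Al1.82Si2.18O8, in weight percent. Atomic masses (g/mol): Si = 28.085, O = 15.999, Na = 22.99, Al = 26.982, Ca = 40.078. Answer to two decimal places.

2.03 wt%

Molar mass of Na0.18Ca0.82Al1.82Si2.18O8 = 0.18×22.99 + 0.82×40.078 + 1.82×26.982 + 2.18×28.085 + 8×15.999 = 275.327 g/mol.
Each formula unit contains 0.18 Na, equivalent to 0.18/2 = 0.0900 mol Na2O.
M(Na2O) = 2×22.99 + 1×15.999 = 61.979 g/mol.
Mass of Na2O per formula unit = 0.0900 × 61.979 = 5.578 g.
Na2O wt% = 5.578 / 275.327 × 100 = 2.03%.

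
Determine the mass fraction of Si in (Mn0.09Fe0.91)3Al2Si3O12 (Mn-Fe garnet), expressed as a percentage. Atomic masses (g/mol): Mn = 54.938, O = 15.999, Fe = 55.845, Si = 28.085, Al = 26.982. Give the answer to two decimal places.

M((Mn0.09Fe0.91)3Al2Si3O12) = 497.497 g/mol.
Si contributes 3 × 28.085 = 84.255 g per mole.
84.255/497.497 = 0.1694 → 16.94%.

16.94 mass %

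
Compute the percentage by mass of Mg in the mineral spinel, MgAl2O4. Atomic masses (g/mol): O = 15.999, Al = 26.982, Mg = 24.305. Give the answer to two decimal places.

17.08 weight percent

Formula mass = 1×24.305 + 2×26.982 + 4×15.999 = 142.265 g/mol, of which 24.305 g is Mg.
So Mg makes up 24.305/142.265 = 0.1708 of the mass, i.e. 17.08%.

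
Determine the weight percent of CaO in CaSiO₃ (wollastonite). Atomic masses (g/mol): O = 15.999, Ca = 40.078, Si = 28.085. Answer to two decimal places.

Molar mass of CaSiO₃ = 1*40.078 + 1*28.085 + 3*15.999 = 116.160 g/mol.
Each formula unit contains 1 Ca, equivalent to 1/1 = 1.0000 mol CaO.
M(CaO) = 1×40.078 + 1×15.999 = 56.077 g/mol.
Mass of CaO per formula unit = 1.0000 × 56.077 = 56.077 g.
CaO wt% = 56.077 / 116.160 × 100 = 48.28%.

48.28 wt%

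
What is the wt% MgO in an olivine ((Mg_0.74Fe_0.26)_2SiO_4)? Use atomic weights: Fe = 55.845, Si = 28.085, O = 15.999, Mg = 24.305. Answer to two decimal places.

37.97 wt%

Formula mass = 157.092 g/mol.
1.48 Mg → 1.4800 mol MgO per formula unit; M(MgO) = 40.304, so MgO mass = 59.650 g.
59.650/157.092 × 100 = 37.97 wt%.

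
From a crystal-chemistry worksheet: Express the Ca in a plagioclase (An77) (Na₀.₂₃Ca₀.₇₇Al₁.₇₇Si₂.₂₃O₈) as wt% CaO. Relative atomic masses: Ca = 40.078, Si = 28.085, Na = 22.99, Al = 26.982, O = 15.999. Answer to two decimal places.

M(Na₀.₂₃Ca₀.₇₇Al₁.₇₇Si₂.₂₃O₈) = 274.527 g/mol; M(CaO) = 56.077 g/mol.
Moles CaO per formula unit = 0.77 Ca ÷ 1 = 0.7700.
CaO fraction = (0.7700 × 56.077) / 274.527 = 43.179/274.527 = 0.1573.

15.73 wt%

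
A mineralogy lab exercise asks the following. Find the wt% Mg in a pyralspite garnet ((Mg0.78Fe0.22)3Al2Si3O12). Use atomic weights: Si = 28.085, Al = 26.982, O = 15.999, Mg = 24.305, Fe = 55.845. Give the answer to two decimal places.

M((Mg0.78Fe0.22)3Al2Si3O12) = 423.938 g/mol.
Mg contributes 2.34 × 24.305 = 56.874 g per mole.
56.874/423.938 = 0.1342 → 13.42%.

13.42 mass %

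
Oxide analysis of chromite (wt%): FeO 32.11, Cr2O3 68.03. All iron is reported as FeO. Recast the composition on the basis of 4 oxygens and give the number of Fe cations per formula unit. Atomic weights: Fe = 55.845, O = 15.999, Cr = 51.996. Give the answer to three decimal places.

0.999 Fe apfu

FeO (M=71.844): mol = 0.44694; Fe = 0.44694, O = 0.44694.
Cr2O3 (M=151.989): mol = 0.44760; Cr = 0.89520, O = 1.34280.
ΣO = 1.78974; factor = 4/ΣO = 2.23496.
Fe apfu = 0.44694 × 2.23496 = 0.999.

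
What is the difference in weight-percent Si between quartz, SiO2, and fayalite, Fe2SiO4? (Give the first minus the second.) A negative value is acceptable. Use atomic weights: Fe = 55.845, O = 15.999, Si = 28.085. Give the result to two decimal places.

32.96 percentage points

Si in SiO2: molar mass 60.083 g/mol; 1×28.085 = 28.085 g → 46.74 wt%.
Si in Fe2SiO4: molar mass 203.771 g/mol; 1×28.085 = 28.085 g → 13.78 wt%.
Difference = 46.74 − 13.78 = 32.96 percentage points.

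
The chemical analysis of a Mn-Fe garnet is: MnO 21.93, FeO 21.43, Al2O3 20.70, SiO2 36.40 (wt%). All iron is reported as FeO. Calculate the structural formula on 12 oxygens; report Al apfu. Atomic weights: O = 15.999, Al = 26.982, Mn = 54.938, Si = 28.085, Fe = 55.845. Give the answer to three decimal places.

2.007 Al apfu

MnO: 21.93/70.937 = 0.30915 mol → 0.30915 mol Mn, 0.30915 mol O.
FeO: 21.43/71.844 = 0.29829 mol → 0.29829 mol Fe, 0.29829 mol O.
Al2O3: 20.70/101.961 = 0.20302 mol → 0.40604 mol Al, 0.60906 mol O.
SiO2: 36.40/60.083 = 0.60583 mol → 0.60583 mol Si, 1.21166 mol O.
Total oxygen = 2.42816 mol. Normalization factor = 12/2.42816 = 4.94201.
Al per 12 O = 0.40604 × 4.94201 = 2.007.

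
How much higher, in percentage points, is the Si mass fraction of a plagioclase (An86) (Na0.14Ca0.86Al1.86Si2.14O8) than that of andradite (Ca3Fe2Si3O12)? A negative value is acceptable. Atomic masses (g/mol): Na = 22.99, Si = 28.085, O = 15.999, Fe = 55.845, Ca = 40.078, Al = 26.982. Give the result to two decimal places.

5.20 percentage points

M(Na0.14Ca0.86Al1.86Si2.14O8) = 275.966 g/mol, so wt% Si = 60.102/275.966 × 100 = 21.78%.
M(Ca3Fe2Si3O12) = 508.167 g/mol, so wt% Si = 84.255/508.167 × 100 = 16.58%.
21.78 − 16.58 = 5.20 pp.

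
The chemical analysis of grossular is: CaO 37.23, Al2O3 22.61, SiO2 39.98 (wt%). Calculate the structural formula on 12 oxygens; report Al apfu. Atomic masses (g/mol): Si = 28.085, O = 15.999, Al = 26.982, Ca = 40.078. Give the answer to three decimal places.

2.001 Al apfu

CaO: 37.23/56.077 = 0.66391 mol → 0.66391 mol Ca, 0.66391 mol O.
Al2O3: 22.61/101.961 = 0.22175 mol → 0.44350 mol Al, 0.66525 mol O.
SiO2: 39.98/60.083 = 0.66541 mol → 0.66541 mol Si, 1.33082 mol O.
Total oxygen = 2.65998 mol. Normalization factor = 12/2.65998 = 4.51131.
Al per 12 O = 0.44350 × 4.51131 = 2.001.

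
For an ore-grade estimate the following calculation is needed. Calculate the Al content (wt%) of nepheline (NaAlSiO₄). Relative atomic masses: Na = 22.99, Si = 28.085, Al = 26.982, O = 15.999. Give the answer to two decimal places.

18.99 wt%

Formula mass = 1*22.99 + 1*26.982 + 1*28.085 + 4*15.999 = 142.053 g/mol, of which 26.982 g is Al.
So Al makes up 26.982/142.053 = 0.1899 of the mass, i.e. 18.99%.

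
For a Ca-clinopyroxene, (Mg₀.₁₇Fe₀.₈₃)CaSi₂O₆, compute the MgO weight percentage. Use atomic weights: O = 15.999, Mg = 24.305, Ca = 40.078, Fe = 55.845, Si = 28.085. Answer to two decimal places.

Molar mass of (Mg₀.₁₇Fe₀.₈₃)CaSi₂O₆ = 0.17*24.305 + 0.83*55.845 + 1*40.078 + 2*28.085 + 6*15.999 = 242.725 g/mol.
Each formula unit contains 0.17 Mg, equivalent to 0.17/1 = 0.1700 mol MgO.
M(MgO) = 1×24.305 + 1×15.999 = 40.304 g/mol.
Mass of MgO per formula unit = 0.1700 × 40.304 = 6.852 g.
MgO wt% = 6.852 / 242.725 × 100 = 2.82%.

2.82 wt%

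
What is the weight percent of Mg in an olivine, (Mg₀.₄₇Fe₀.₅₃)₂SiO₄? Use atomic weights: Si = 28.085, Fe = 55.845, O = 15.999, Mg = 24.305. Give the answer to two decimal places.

13.12 wt%

Formula mass = 0.94×24.305 + 1.06×55.845 + 1×28.085 + 4×15.999 = 174.123 g/mol, of which 22.847 g is Mg.
So Mg makes up 22.847/174.123 = 0.1312 of the mass, i.e. 13.12%.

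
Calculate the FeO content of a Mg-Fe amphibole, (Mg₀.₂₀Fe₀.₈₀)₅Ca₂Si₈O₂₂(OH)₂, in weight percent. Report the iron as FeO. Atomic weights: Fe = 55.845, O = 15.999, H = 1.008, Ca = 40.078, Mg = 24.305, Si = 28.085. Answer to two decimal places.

30.62 wt%

M((Mg₀.₂₀Fe₀.₈₀)₅Ca₂Si₈O₂₂(OH)₂) = 938.513 g/mol; M(FeO) = 71.844 g/mol.
Moles FeO per formula unit = 4 Fe ÷ 1 = 4.0000.
FeO fraction = (4.0000 × 71.844) / 938.513 = 287.376/938.513 = 0.3062.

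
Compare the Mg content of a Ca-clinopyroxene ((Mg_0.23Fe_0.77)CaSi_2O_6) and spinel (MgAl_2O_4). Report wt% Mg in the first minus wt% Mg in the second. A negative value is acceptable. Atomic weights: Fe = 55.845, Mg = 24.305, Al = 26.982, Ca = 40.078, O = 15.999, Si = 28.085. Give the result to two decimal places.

Mg in (Mg_0.23Fe_0.77)CaSi_2O_6: molar mass 240.833 g/mol; 0.23×24.305 = 5.590 g → 2.32 wt%.
Mg in MgAl_2O_4: molar mass 142.265 g/mol; 1×24.305 = 24.305 g → 17.08 wt%.
Difference = 2.32 − 17.08 = -14.76 percentage points.

-14.76 percentage points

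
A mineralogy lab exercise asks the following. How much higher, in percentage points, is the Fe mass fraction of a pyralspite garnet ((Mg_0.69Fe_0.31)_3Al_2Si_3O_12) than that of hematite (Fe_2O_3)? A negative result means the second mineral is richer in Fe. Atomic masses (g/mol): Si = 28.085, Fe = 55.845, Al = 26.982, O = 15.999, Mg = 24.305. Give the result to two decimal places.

First mineral: 51.936 g Fe in 432.454 g formula = 12.01 wt% Fe.
Second mineral: 111.690 g Fe in 159.687 g formula = 69.94 wt% Fe.
12.01% − 69.94% gives a difference of -57.93 percentage points.

-57.93 percentage points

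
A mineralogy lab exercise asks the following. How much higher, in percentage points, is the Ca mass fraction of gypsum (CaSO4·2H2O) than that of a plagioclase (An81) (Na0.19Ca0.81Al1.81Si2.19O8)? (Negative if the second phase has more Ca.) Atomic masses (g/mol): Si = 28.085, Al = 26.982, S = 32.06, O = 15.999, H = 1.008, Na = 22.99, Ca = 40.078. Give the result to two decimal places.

11.48 percentage points

M(CaSO4·2H2O) = 172.164 g/mol, so wt% Ca = 40.078/172.164 × 100 = 23.28%.
M(Na0.19Ca0.81Al1.81Si2.19O8) = 275.167 g/mol, so wt% Ca = 32.463/275.167 × 100 = 11.80%.
23.28 − 11.80 = 11.48 pp.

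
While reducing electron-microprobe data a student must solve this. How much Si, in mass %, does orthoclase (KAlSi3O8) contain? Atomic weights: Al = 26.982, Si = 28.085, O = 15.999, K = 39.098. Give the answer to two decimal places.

30.27 mass %

M(KAlSi3O8) = 278.327 g/mol.
Si contributes 3 × 28.085 = 84.255 g per mole.
84.255/278.327 = 0.3027 → 30.27%.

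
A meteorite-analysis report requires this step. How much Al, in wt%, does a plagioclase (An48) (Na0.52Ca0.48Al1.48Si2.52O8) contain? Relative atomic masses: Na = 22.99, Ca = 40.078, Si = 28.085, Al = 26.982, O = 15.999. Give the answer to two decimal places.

14.80 wt%

Molar mass of Na0.52Ca0.48Al1.48Si2.52O8: 0.52×22.99 + 0.48×40.078 + 1.48×26.982 + 2.52×28.085 + 8×15.999 = 269.892 g/mol.
Mass of Al per formula unit: 1.48 × 26.982 = 39.933 g.
Weight fraction Al = 39.933 / 269.892 = 0.1480.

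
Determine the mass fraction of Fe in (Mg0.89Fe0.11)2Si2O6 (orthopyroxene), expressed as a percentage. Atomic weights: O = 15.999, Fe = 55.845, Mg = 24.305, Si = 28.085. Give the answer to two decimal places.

5.91 wt%

Molar mass of (Mg0.89Fe0.11)2Si2O6: 1.78*24.305 + 0.22*55.845 + 2*28.085 + 6*15.999 = 207.713 g/mol.
Mass of Fe per formula unit: 0.22 × 55.845 = 12.286 g.
Weight fraction Fe = 12.286 / 207.713 = 0.0591.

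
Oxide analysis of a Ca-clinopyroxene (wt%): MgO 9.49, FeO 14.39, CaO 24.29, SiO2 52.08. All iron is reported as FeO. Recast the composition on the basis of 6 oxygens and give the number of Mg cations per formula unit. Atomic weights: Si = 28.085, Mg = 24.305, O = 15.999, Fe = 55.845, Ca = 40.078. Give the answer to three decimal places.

MgO (M=40.304): mol = 0.23546; Mg = 0.23546, O = 0.23546.
FeO (M=71.844): mol = 0.20030; Fe = 0.20030, O = 0.20030.
CaO (M=56.077): mol = 0.43315; Ca = 0.43315, O = 0.43315.
SiO2 (M=60.083): mol = 0.86680; Si = 0.86680, O = 1.73360.
ΣO = 2.60251; factor = 6/ΣO = 2.30547.
Mg apfu = 0.23546 × 2.30547 = 0.543.

0.543 Mg apfu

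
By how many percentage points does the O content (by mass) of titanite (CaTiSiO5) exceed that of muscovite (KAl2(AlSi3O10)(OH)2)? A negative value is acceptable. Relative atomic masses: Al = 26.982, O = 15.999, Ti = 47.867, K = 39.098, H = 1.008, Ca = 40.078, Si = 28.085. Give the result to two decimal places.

-7.39 percentage points

M(CaTiSiO5) = 196.025 g/mol, so wt% O = 79.995/196.025 × 100 = 40.81%.
M(KAl2(AlSi3O10)(OH)2) = 398.303 g/mol, so wt% O = 191.988/398.303 × 100 = 48.20%.
40.81 − 48.20 = -7.39 pp.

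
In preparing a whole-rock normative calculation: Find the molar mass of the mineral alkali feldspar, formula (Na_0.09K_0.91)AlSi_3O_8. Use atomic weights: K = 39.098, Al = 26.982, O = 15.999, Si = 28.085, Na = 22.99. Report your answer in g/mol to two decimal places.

Na: 0.09 × 22.99 = 2.0691
K: 0.91 × 39.098 = 35.5792
Al: 1 × 26.982 = 26.9820
Si: 3 × 28.085 = 84.2550
O: 8 × 15.999 = 127.9920
Summing the contributions gives the formula mass.

276.88 g/mol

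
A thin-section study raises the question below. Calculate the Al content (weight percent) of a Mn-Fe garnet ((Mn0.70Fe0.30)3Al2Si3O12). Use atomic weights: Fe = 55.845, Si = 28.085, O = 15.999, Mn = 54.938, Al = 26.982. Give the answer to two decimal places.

10.88 weight percent

Formula mass = 2.10*54.938 + 0.90*55.845 + 2*26.982 + 3*28.085 + 12*15.999 = 495.837 g/mol, of which 53.964 g is Al.
So Al makes up 53.964/495.837 = 0.1088 of the mass, i.e. 10.88%.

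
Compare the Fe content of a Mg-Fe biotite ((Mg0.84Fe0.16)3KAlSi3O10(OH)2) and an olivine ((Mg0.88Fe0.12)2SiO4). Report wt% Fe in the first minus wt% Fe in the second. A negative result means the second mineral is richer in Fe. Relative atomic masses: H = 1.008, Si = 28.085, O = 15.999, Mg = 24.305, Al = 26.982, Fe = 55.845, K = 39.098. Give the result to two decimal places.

First mineral: 26.806 g Fe in 432.393 g formula = 6.20 wt% Fe.
Second mineral: 13.403 g Fe in 148.261 g formula = 9.04 wt% Fe.
6.20% − 9.04% gives a difference of -2.84 percentage points.

-2.84 percentage points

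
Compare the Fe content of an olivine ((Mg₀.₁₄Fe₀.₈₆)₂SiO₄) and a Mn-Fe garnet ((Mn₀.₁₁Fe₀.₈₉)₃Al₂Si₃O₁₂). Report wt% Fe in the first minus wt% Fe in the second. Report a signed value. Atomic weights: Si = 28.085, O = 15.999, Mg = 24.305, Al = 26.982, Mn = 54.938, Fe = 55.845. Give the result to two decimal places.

M((Mg₀.₁₄Fe₀.₈₆)₂SiO₄) = 194.940 g/mol, so wt% Fe = 96.053/194.940 × 100 = 49.27%.
M((Mn₀.₁₁Fe₀.₈₉)₃Al₂Si₃O₁₂) = 497.443 g/mol, so wt% Fe = 149.106/497.443 × 100 = 29.97%.
49.27 − 29.97 = 19.30 pp.

19.30 percentage points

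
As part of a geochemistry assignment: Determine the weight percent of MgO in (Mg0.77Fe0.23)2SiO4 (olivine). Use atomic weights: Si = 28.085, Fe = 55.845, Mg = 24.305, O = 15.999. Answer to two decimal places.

Molar mass of (Mg0.77Fe0.23)2SiO4 = 1.54·24.305 + 0.46·55.845 + 1·28.085 + 4·15.999 = 155.199 g/mol.
Each formula unit contains 1.54 Mg, equivalent to 1.54/1 = 1.5400 mol MgO.
M(MgO) = 1×24.305 + 1×15.999 = 40.304 g/mol.
Mass of MgO per formula unit = 1.5400 × 40.304 = 62.068 g.
MgO wt% = 62.068 / 155.199 × 100 = 39.99%.

39.99 wt%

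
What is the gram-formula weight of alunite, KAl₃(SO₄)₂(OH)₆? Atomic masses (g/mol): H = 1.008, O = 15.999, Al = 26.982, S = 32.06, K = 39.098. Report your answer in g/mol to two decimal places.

414.20 g/mol

M = 1*39.098 + 3*26.982 + 2*32.06 + 14*15.999 + 6*1.008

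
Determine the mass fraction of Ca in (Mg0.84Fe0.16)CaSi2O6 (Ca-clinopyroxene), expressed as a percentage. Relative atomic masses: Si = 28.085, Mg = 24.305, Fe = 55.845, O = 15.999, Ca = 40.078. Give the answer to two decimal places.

Molar mass of (Mg0.84Fe0.16)CaSi2O6: 0.84·24.305 + 0.16·55.845 + 1·40.078 + 2·28.085 + 6·15.999 = 221.593 g/mol.
Mass of Ca per formula unit: 1 × 40.078 = 40.078 g.
Weight fraction Ca = 40.078 / 221.593 = 0.1809.

18.09 wt%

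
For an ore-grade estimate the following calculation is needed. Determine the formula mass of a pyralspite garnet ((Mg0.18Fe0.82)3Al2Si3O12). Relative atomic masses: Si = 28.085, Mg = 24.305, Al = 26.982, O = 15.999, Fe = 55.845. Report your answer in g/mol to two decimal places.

M = 0.54*24.305 + 2.46*55.845 + 2*26.982 + 3*28.085 + 12*15.999

480.71 g/mol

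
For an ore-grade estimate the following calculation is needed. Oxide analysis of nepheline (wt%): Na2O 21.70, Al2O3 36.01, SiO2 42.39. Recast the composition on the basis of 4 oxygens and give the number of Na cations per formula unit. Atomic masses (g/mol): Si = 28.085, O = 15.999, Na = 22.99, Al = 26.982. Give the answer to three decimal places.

Na2O: 21.70/61.979 = 0.35012 mol → 0.70024 mol Na, 0.35012 mol O.
Al2O3: 36.01/101.961 = 0.35317 mol → 0.70634 mol Al, 1.05951 mol O.
SiO2: 42.39/60.083 = 0.70552 mol → 0.70552 mol Si, 1.41104 mol O.
Total oxygen = 2.82067 mol. Normalization factor = 4/2.82067 = 1.41810.
Na per 4 O = 0.70024 × 1.41810 = 0.993.

0.993 Na apfu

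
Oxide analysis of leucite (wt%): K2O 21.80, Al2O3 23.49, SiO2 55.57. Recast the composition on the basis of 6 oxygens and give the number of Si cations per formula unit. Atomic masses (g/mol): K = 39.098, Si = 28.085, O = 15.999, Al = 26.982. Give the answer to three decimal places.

21.80 wt% K2O ÷ 94.195 g/mol = 0.23143 mol, giving 0.46286 K and 0.23143 O.
23.49 wt% Al2O3 ÷ 101.961 g/mol = 0.23038 mol, giving 0.46076 Al and 0.69114 O.
55.57 wt% SiO2 ÷ 60.083 g/mol = 0.92489 mol, giving 0.92489 Si and 1.84978 O.
Oxygen sums to 2.77235; scaling by 6/2.77235 = 2.16423 puts the formula on 6 O.
Si: 0.92489 × 2.16423 = 2.002 atoms per formula unit.

2.002 Si apfu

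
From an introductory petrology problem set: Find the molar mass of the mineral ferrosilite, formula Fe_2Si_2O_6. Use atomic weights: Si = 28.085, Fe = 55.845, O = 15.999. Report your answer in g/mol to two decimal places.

M = 2*55.845 + 2*28.085 + 6*15.999

263.85 g/mol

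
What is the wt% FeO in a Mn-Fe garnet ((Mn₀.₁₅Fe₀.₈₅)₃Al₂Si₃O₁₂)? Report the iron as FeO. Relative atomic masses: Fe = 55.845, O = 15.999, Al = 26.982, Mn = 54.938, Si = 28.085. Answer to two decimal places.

36.84 wt%

M((Mn₀.₁₅Fe₀.₈₅)₃Al₂Si₃O₁₂) = 497.334 g/mol; M(FeO) = 71.844 g/mol.
Moles FeO per formula unit = 2.55 Fe ÷ 1 = 2.5500.
FeO fraction = (2.5500 × 71.844) / 497.334 = 183.202/497.334 = 0.3684.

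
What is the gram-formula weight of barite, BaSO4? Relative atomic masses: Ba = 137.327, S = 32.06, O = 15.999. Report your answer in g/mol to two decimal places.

233.38 g/mol

M = 1·137.327 + 1·32.06 + 4·15.999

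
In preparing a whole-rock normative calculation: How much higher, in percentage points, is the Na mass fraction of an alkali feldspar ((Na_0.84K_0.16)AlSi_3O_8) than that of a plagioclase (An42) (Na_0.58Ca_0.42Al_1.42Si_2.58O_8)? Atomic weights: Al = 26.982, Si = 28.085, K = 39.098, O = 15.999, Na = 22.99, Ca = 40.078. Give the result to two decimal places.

2.33 percentage points

First mineral: 19.312 g Na in 264.796 g formula = 7.29 wt% Na.
Second mineral: 13.334 g Na in 268.933 g formula = 4.96 wt% Na.
7.29% − 4.96% gives a difference of 2.33 percentage points.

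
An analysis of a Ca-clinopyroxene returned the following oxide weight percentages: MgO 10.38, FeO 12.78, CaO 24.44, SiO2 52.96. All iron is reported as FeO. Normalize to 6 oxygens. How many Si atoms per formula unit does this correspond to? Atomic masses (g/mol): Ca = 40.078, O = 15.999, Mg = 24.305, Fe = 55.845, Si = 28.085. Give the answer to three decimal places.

MgO (M=40.304): mol = 0.25754; Mg = 0.25754, O = 0.25754.
FeO (M=71.844): mol = 0.17789; Fe = 0.17789, O = 0.17789.
CaO (M=56.077): mol = 0.43583; Ca = 0.43583, O = 0.43583.
SiO2 (M=60.083): mol = 0.88145; Si = 0.88145, O = 1.76290.
ΣO = 2.63416; factor = 6/ΣO = 2.27777.
Si apfu = 0.88145 × 2.27777 = 2.008.

2.008 Si apfu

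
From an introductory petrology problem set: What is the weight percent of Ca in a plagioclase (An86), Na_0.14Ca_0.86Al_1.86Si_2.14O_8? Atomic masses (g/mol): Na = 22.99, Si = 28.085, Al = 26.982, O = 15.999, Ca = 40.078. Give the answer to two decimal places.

12.49 mass %

M(Na_0.14Ca_0.86Al_1.86Si_2.14O_8) = 275.966 g/mol.
Ca contributes 0.86 × 40.078 = 34.467 g per mole.
34.467/275.966 = 0.1249 → 12.49%.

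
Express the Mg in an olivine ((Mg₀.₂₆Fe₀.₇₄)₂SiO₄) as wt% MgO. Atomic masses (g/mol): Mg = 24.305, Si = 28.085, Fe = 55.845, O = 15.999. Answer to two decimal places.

M((Mg₀.₂₆Fe₀.₇₄)₂SiO₄) = 187.370 g/mol; M(MgO) = 40.304 g/mol.
Moles MgO per formula unit = 0.52 Mg ÷ 1 = 0.5200.
MgO fraction = (0.5200 × 40.304) / 187.370 = 20.958/187.370 = 0.1119.

11.19 wt%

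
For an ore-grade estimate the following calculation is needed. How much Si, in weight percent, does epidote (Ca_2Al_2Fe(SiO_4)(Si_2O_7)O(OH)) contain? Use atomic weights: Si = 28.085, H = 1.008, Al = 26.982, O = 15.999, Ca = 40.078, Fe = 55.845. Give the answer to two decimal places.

17.44 weight percent

M(Ca_2Al_2Fe(SiO_4)(Si_2O_7)O(OH)) = 483.215 g/mol.
Si contributes 3 × 28.085 = 84.255 g per mole.
84.255/483.215 = 0.1744 → 17.44%.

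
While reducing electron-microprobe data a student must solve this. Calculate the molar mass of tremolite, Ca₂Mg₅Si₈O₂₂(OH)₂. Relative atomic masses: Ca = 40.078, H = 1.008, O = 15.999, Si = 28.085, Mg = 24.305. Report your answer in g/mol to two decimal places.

812.35 g/mol

M = 2(40.078) + 5(24.305) + 8(28.085) + 24(15.999) + 2(1.008)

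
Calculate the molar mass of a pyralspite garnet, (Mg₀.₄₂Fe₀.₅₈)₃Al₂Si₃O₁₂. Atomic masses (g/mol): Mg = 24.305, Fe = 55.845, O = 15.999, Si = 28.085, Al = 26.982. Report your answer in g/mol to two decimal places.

The formula mass is the sum 1.26×24.305 + 1.74×55.845 + 2×26.982 + 3×28.085 + 12×15.999.

458.00 g/mol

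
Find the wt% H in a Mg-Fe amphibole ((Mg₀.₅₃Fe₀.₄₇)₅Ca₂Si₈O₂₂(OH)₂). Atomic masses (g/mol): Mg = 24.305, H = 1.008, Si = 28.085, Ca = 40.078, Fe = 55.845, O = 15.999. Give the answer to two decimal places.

0.23 weight percent

Formula mass = 2.65*24.305 + 2.35*55.845 + 2*40.078 + 8*28.085 + 24*15.999 + 2*1.008 = 886.472 g/mol, of which 2.016 g is H.
So H makes up 2.016/886.472 = 0.0023 of the mass, i.e. 0.23%.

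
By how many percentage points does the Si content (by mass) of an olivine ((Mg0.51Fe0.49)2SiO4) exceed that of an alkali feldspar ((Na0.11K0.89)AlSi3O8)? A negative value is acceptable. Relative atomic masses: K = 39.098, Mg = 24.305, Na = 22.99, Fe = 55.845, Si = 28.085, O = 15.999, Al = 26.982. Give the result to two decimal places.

-14.10 percentage points

M((Mg0.51Fe0.49)2SiO4) = 171.600 g/mol, so wt% Si = 28.085/171.600 × 100 = 16.37%.
M((Na0.11K0.89)AlSi3O8) = 276.555 g/mol, so wt% Si = 84.255/276.555 × 100 = 30.47%.
16.37 − 30.47 = -14.10 pp.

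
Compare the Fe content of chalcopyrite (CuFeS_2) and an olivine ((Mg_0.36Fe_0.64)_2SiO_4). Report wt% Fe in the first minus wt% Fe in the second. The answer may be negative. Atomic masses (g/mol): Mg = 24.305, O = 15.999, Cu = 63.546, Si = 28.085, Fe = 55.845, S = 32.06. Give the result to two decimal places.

-9.05 percentage points

M(CuFeS_2) = 183.511 g/mol, so wt% Fe = 55.845/183.511 × 100 = 30.43%.
M((Mg_0.36Fe_0.64)_2SiO_4) = 181.062 g/mol, so wt% Fe = 71.482/181.062 × 100 = 39.48%.
30.43 − 39.48 = -9.05 pp.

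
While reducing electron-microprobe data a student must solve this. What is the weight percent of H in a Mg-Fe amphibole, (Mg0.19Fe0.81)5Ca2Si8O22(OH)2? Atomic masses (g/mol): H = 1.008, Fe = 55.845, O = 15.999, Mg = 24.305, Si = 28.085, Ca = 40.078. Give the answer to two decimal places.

0.21 mass %

M((Mg0.19Fe0.81)5Ca2Si8O22(OH)2) = 940.090 g/mol.
H contributes 2 × 1.008 = 2.016 g per mole.
2.016/940.090 = 0.0021 → 0.21%.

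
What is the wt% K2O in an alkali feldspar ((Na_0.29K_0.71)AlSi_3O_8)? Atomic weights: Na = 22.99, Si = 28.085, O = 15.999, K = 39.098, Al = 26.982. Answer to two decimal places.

12.22 wt%

Molar mass of (Na_0.29K_0.71)AlSi_3O_8 = 0.29×22.99 + 0.71×39.098 + 1×26.982 + 3×28.085 + 8×15.999 = 273.656 g/mol.
Each formula unit contains 0.71 K, equivalent to 0.71/2 = 0.3550 mol K2O.
M(K2O) = 2×39.098 + 1×15.999 = 94.195 g/mol.
Mass of K2O per formula unit = 0.3550 × 94.195 = 33.439 g.
K2O wt% = 33.439 / 273.656 × 100 = 12.22%.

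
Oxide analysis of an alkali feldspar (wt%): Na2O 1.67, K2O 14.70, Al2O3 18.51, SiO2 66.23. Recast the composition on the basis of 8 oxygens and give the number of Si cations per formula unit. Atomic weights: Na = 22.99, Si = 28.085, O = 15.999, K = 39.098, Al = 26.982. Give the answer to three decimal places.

3.007 Si apfu

Na2O (M=61.979): mol = 0.02694; Na = 0.05388, O = 0.02694.
K2O (M=94.195): mol = 0.15606; K = 0.31212, O = 0.15606.
Al2O3 (M=101.961): mol = 0.18154; Al = 0.36308, O = 0.54462.
SiO2 (M=60.083): mol = 1.10231; Si = 1.10231, O = 2.20462.
ΣO = 2.93224; factor = 8/ΣO = 2.72829.
Si apfu = 1.10231 × 2.72829 = 3.007.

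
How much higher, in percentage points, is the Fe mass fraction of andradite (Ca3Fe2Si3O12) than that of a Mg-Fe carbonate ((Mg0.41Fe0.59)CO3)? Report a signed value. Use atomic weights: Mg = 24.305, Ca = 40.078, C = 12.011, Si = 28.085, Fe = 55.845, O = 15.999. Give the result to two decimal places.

Fe in Ca3Fe2Si3O12: molar mass 508.167 g/mol; 2×55.845 = 111.690 g → 21.98 wt%.
Fe in (Mg0.41Fe0.59)CO3: molar mass 102.922 g/mol; 0.59×55.845 = 32.949 g → 32.01 wt%.
Difference = 21.98 − 32.01 = -10.03 percentage points.

-10.03 percentage points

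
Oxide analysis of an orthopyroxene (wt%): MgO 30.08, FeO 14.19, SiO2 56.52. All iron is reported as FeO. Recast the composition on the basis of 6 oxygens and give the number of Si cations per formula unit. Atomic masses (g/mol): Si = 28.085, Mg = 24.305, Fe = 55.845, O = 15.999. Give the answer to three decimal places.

1.998 Si apfu

MgO (M=40.304): mol = 0.74633; Mg = 0.74633, O = 0.74633.
FeO (M=71.844): mol = 0.19751; Fe = 0.19751, O = 0.19751.
SiO2 (M=60.083): mol = 0.94070; Si = 0.94070, O = 1.88140.
ΣO = 2.82524; factor = 6/ΣO = 2.12371.
Si apfu = 0.94070 × 2.12371 = 1.998.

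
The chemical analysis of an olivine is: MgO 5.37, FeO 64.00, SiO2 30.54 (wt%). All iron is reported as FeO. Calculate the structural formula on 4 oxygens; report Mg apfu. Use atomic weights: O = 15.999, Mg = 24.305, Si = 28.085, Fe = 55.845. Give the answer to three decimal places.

0.261 Mg apfu

MgO: 5.37/40.304 = 0.13324 mol → 0.13324 mol Mg, 0.13324 mol O.
FeO: 64.00/71.844 = 0.89082 mol → 0.89082 mol Fe, 0.89082 mol O.
SiO2: 30.54/60.083 = 0.50830 mol → 0.50830 mol Si, 1.01660 mol O.
Total oxygen = 2.04066 mol. Normalization factor = 4/2.04066 = 1.96015.
Mg per 4 O = 0.13324 × 1.96015 = 0.261.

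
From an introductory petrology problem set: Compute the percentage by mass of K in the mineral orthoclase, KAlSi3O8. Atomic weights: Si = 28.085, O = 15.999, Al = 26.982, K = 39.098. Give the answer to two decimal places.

Formula mass = 1·39.098 + 1·26.982 + 3·28.085 + 8·15.999 = 278.327 g/mol, of which 39.098 g is K.
So K makes up 39.098/278.327 = 0.1405 of the mass, i.e. 14.05%.

14.05 weight percent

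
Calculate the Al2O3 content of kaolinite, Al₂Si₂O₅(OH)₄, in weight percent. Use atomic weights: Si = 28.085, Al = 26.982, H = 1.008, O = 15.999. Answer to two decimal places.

39.50 wt%

Molar mass of Al₂Si₂O₅(OH)₄ = 2*26.982 + 2*28.085 + 9*15.999 + 4*1.008 = 258.157 g/mol.
Each formula unit contains 2 Al, equivalent to 2/2 = 1.0000 mol Al2O3.
M(Al2O3) = 2×26.982 + 3×15.999 = 101.961 g/mol.
Mass of Al2O3 per formula unit = 1.0000 × 101.961 = 101.961 g.
Al2O3 wt% = 101.961 / 258.157 × 100 = 39.50%.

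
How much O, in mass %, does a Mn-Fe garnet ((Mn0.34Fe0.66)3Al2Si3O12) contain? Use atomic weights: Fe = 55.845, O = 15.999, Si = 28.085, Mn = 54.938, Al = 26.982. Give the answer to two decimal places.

38.64 mass %

Formula mass = 1.02×54.938 + 1.98×55.845 + 2×26.982 + 3×28.085 + 12×15.999 = 496.817 g/mol, of which 191.988 g is O.
So O makes up 191.988/496.817 = 0.3864 of the mass, i.e. 38.64%.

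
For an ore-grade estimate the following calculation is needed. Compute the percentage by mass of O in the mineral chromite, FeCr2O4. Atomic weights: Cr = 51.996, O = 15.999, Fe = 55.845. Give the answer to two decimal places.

Molar mass of FeCr2O4: 1·55.845 + 2·51.996 + 4·15.999 = 223.833 g/mol.
Mass of O per formula unit: 4 × 15.999 = 63.996 g.
Weight fraction O = 63.996 / 223.833 = 0.2859.

28.59 wt%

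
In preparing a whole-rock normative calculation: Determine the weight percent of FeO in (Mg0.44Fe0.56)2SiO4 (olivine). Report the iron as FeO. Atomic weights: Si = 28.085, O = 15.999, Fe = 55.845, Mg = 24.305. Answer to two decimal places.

45.71 wt%

Formula mass = 176.016 g/mol.
1.12 Fe → 1.1200 mol FeO per formula unit; M(FeO) = 71.844, so FeO mass = 80.465 g.
80.465/176.016 × 100 = 45.71 wt%.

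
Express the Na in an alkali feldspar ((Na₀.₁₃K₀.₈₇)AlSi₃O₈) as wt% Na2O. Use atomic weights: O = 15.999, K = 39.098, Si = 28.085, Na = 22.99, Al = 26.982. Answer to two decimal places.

M((Na₀.₁₃K₀.₈₇)AlSi₃O₈) = 276.233 g/mol; M(Na2O) = 61.979 g/mol.
Moles Na2O per formula unit = 0.13 Na ÷ 2 = 0.0650.
Na2O fraction = (0.0650 × 61.979) / 276.233 = 4.029/276.233 = 0.0146.

1.46 wt%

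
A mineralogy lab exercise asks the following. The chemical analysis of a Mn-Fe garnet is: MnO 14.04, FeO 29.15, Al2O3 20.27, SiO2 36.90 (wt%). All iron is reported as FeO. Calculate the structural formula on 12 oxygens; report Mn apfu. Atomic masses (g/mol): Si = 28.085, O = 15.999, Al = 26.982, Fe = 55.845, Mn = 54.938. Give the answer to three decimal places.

MnO: 14.04/70.937 = 0.19792 mol → 0.19792 mol Mn, 0.19792 mol O.
FeO: 29.15/71.844 = 0.40574 mol → 0.40574 mol Fe, 0.40574 mol O.
Al2O3: 20.27/101.961 = 0.19880 mol → 0.39760 mol Al, 0.59640 mol O.
SiO2: 36.90/60.083 = 0.61415 mol → 0.61415 mol Si, 1.22830 mol O.
Total oxygen = 2.42836 mol. Normalization factor = 12/2.42836 = 4.94161.
Mn per 12 O = 0.19792 × 4.94161 = 0.978.

0.978 Mn apfu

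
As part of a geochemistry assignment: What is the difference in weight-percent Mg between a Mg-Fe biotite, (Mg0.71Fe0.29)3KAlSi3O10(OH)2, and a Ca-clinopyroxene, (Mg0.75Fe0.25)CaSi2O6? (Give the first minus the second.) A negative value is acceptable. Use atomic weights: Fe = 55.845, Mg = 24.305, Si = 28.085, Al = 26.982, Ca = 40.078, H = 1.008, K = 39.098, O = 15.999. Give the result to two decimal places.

3.52 percentage points

Mg in (Mg0.71Fe0.29)3KAlSi3O10(OH)2: molar mass 444.694 g/mol; 2.13×24.305 = 51.770 g → 11.64 wt%.
Mg in (Mg0.75Fe0.25)CaSi2O6: molar mass 224.432 g/mol; 0.75×24.305 = 18.229 g → 8.12 wt%.
Difference = 11.64 − 8.12 = 3.52 percentage points.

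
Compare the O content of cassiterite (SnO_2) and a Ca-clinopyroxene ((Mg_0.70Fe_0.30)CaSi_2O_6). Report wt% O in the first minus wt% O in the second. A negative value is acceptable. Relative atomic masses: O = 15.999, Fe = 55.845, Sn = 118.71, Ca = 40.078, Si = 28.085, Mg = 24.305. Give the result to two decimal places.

M(SnO_2) = 150.708 g/mol, so wt% O = 31.998/150.708 × 100 = 21.23%.
M((Mg_0.70Fe_0.30)CaSi_2O_6) = 226.009 g/mol, so wt% O = 95.994/226.009 × 100 = 42.47%.
21.23 − 42.47 = -21.24 pp.

-21.24 percentage points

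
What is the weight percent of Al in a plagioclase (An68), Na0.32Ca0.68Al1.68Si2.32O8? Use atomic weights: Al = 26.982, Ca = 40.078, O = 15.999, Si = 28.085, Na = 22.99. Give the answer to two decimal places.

16.60 mass %

Molar mass of Na0.32Ca0.68Al1.68Si2.32O8: 0.32*22.99 + 0.68*40.078 + 1.68*26.982 + 2.32*28.085 + 8*15.999 = 273.089 g/mol.
Mass of Al per formula unit: 1.68 × 26.982 = 45.330 g.
Weight fraction Al = 45.330 / 273.089 = 0.1660.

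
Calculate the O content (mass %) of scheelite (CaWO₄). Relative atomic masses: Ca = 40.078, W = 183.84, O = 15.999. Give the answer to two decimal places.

22.23 mass %

M(CaWO₄) = 287.914 g/mol.
O contributes 4 × 15.999 = 63.996 g per mole.
63.996/287.914 = 0.2223 → 22.23%.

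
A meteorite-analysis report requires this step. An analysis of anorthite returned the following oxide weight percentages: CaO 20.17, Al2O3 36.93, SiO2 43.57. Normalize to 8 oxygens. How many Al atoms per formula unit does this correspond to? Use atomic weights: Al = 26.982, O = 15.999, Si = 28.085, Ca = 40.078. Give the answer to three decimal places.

2.001 Al apfu

CaO: 20.17/56.077 = 0.35968 mol → 0.35968 mol Ca, 0.35968 mol O.
Al2O3: 36.93/101.961 = 0.36220 mol → 0.72440 mol Al, 1.08660 mol O.
SiO2: 43.57/60.083 = 0.72516 mol → 0.72516 mol Si, 1.45032 mol O.
Total oxygen = 2.89660 mol. Normalization factor = 8/2.89660 = 2.76186.
Al per 8 O = 0.72440 × 2.76186 = 2.001.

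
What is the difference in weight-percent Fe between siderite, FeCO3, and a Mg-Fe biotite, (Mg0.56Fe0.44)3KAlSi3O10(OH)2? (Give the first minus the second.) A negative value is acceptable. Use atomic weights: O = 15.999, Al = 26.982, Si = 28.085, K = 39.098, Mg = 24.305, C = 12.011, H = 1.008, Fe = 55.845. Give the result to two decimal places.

32.14 percentage points

Fe in FeCO3: molar mass 115.853 g/mol; 1×55.845 = 55.845 g → 48.20 wt%.
Fe in (Mg0.56Fe0.44)3KAlSi3O10(OH)2: molar mass 458.887 g/mol; 1.32×55.845 = 73.715 g → 16.06 wt%.
Difference = 48.20 − 16.06 = 32.14 percentage points.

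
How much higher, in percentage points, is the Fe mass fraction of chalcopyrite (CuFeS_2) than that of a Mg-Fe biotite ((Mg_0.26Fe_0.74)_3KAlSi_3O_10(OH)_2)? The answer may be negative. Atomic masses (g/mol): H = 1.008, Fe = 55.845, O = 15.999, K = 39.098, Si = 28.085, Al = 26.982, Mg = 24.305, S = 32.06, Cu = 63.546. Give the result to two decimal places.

M(CuFeS_2) = 183.511 g/mol, so wt% Fe = 55.845/183.511 × 100 = 30.43%.
M((Mg_0.26Fe_0.74)_3KAlSi_3O_10(OH)_2) = 487.273 g/mol, so wt% Fe = 123.976/487.273 × 100 = 25.44%.
30.43 − 25.44 = 4.99 pp.

4.99 percentage points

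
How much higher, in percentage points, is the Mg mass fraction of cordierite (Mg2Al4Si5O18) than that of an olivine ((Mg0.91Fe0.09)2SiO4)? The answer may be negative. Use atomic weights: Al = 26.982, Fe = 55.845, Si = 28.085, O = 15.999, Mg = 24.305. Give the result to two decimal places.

-21.91 percentage points

First mineral: 48.610 g Mg in 584.945 g formula = 8.31 wt% Mg.
Second mineral: 44.235 g Mg in 146.368 g formula = 30.22 wt% Mg.
8.31% − 30.22% gives a difference of -21.91 percentage points.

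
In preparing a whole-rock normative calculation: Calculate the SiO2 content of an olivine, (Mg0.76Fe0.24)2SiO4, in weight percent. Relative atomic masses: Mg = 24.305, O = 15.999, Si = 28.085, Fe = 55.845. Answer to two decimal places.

M((Mg0.76Fe0.24)2SiO4) = 155.830 g/mol; M(SiO2) = 60.083 g/mol.
Moles SiO2 per formula unit = 1 Si ÷ 1 = 1.0000.
SiO2 fraction = (1.0000 × 60.083) / 155.830 = 60.083/155.830 = 0.3856.

38.56 wt%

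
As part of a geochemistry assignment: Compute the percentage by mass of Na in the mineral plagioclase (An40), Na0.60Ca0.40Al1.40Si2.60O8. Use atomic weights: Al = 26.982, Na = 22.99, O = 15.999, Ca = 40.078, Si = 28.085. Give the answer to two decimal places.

5.14 wt%

M(Na0.60Ca0.40Al1.40Si2.60O8) = 268.613 g/mol.
Na contributes 0.60 × 22.99 = 13.794 g per mole.
13.794/268.613 = 0.0514 → 5.14%.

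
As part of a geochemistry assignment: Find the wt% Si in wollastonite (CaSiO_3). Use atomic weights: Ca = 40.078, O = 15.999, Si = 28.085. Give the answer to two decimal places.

Formula mass = 1×40.078 + 1×28.085 + 3×15.999 = 116.160 g/mol, of which 28.085 g is Si.
So Si makes up 28.085/116.160 = 0.2418 of the mass, i.e. 24.18%.

24.18 wt%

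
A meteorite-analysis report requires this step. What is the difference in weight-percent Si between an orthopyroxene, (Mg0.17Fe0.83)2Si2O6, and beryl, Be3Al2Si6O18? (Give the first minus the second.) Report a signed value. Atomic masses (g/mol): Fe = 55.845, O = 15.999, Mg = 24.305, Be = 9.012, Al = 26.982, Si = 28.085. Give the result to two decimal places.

First mineral: 56.170 g Si in 253.130 g formula = 22.19 wt% Si.
Second mineral: 168.510 g Si in 537.492 g formula = 31.35 wt% Si.
22.19% − 31.35% gives a difference of -9.16 percentage points.

-9.16 percentage points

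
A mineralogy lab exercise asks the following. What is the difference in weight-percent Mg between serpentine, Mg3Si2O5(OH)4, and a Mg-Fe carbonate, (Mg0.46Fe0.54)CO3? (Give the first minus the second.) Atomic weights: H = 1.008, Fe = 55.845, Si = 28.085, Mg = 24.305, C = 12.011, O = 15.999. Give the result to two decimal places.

15.28 percentage points

First mineral: 72.915 g Mg in 277.108 g formula = 26.31 wt% Mg.
Second mineral: 11.180 g Mg in 101.345 g formula = 11.03 wt% Mg.
26.31% − 11.03% gives a difference of 15.28 percentage points.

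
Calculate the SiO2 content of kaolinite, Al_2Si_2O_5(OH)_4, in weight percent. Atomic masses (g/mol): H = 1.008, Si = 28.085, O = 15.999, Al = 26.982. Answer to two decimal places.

46.55 wt%

M(Al_2Si_2O_5(OH)_4) = 258.157 g/mol; M(SiO2) = 60.083 g/mol.
Moles SiO2 per formula unit = 2 Si ÷ 1 = 2.0000.
SiO2 fraction = (2.0000 × 60.083) / 258.157 = 120.166/258.157 = 0.4655.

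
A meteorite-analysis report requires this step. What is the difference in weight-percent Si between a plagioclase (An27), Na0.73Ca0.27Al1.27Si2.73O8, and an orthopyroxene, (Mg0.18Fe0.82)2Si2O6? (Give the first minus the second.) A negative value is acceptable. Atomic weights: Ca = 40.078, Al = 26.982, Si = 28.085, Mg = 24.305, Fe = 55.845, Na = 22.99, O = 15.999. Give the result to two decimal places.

6.52 percentage points

First mineral: 76.672 g Si in 266.535 g formula = 28.77 wt% Si.
Second mineral: 56.170 g Si in 252.500 g formula = 22.25 wt% Si.
28.77% − 22.25% gives a difference of 6.52 percentage points.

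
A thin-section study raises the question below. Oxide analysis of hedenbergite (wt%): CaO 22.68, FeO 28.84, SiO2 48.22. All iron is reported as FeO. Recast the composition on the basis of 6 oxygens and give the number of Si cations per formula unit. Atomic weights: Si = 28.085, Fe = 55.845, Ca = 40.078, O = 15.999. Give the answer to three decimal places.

CaO (M=56.077): mol = 0.40444; Ca = 0.40444, O = 0.40444.
FeO (M=71.844): mol = 0.40143; Fe = 0.40143, O = 0.40143.
SiO2 (M=60.083): mol = 0.80256; Si = 0.80256, O = 1.60512.
ΣO = 2.41099; factor = 6/ΣO = 2.48860.
Si apfu = 0.80256 × 2.48860 = 1.997.

1.997 Si apfu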